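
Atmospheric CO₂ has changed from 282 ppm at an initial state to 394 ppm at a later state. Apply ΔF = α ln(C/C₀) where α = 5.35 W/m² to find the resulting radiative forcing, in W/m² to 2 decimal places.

ΔF = 1.79 W/m²

CO₂: 5.35 × ln(394/282) = 5.35 × ln(1.39716) = 5.35 × 0.33444 = 1.7893 W/m².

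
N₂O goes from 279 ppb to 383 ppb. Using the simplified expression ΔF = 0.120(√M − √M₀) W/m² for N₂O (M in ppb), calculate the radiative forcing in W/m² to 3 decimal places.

N₂O: 0.120 × (√383 − √279) = 0.120 × (19.5704 − 16.7033) = 0.120 × 2.8671 = 0.3441 W/m².

ΔF = 0.344 W/m²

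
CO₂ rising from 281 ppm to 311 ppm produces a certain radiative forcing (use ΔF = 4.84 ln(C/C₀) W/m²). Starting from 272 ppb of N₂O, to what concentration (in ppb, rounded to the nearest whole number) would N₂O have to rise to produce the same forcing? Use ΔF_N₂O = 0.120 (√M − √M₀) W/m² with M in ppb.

M ≈ 424 ppb

CO₂ forcing: 4.84 × ln(311/281) = 4.84 × 0.101438 = 0.49096 W/m².
Set 0.120(√M − √272) = 0.49096: √M = 0.49096/0.120 + √272 = 4.0913 + 16.4924 = 20.5837.
M = (20.5837)² = 423.69 ppb.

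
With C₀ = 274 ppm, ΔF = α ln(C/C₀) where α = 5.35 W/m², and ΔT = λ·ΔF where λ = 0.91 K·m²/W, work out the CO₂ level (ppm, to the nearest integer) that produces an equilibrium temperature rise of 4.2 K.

Required forcing: ΔF = ΔT/λ = 4.2/0.91 = 4.6154 W/m².
Then ln(C/274) = ΔF/5.35 = 4.6154/5.35 = 0.86269.
So C = 274 × e^0.86269 = 274 × 2.36953 = 649.25 ppm.

C ≈ 649 ppm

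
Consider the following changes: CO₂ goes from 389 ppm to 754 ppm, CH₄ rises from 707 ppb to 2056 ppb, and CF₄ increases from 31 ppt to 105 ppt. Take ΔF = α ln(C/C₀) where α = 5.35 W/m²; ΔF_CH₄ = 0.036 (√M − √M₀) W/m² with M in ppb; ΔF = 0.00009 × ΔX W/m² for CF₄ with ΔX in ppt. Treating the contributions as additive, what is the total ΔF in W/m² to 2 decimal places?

CO₂: 5.35 × ln(754/389) = 5.35 × ln(1.93830) = 5.35 × 0.66181 = 3.5407 W/m².
CH₄: 0.036 × (√2056 − √707) = 0.036 × (45.3431 − 26.5895) = 0.036 × 18.7536 = 0.6751 W/m².
CF₄: ΔF = 0.00009 × (105 − 31) = 0.00009 × 74 = 0.0067 W/m².
Total ΔF = 3.5407 + 0.6751 + 0.0067 = 4.2225 W/m².

ΔF = 4.22 W/m²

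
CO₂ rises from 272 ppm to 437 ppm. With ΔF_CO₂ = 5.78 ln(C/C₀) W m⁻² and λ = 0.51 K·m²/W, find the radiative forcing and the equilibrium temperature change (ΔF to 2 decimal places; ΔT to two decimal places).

ΔF = 2.74 W/m²; ΔT = 1.40 K

CO₂: 5.78 × ln(437/272) = 5.78 × ln(1.60662) = 5.78 × 0.47413 = 2.7405 W/m².
ΔT = λ ΔF = 0.51 × 2.74 = 1.3974 K.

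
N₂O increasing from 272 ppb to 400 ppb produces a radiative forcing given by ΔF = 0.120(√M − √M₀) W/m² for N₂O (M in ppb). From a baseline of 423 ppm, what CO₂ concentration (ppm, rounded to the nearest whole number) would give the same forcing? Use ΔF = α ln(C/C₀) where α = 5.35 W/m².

N₂O forcing: 0.120 × (√400 − √272) = 0.120 × (20.0000 − 16.4924) = 0.120 × 3.5076 = 0.42091 W/m².
Set 5.35 ln(C/423) = 0.42091: ln(C/423) = 0.42091/5.35 = 0.07867, so C = 423 × e^0.07867 = 423 × 1.08185 = 457.62 ppm.

C ≈ 458 ppm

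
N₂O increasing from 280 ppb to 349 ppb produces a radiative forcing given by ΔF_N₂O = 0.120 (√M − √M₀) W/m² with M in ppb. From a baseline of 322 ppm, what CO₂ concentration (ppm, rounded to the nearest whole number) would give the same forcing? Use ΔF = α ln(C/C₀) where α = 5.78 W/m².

N₂O forcing: 0.120 × (√349 − √280) = 0.120 × (18.6815 − 16.7332) = 0.120 × 1.9483 = 0.23380 W/m².
Set 5.78 ln(C/322) = 0.23380: ln(C/322) = 0.23380/5.78 = 0.04045, so C = 322 × e^0.04045 = 322 × 1.04128 = 335.29 ppm.

C ≈ 335 ppm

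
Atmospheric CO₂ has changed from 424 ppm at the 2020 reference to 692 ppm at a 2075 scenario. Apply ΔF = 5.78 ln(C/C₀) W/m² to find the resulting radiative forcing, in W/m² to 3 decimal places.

ΔF = 2.831 W/m²

CO₂ absorption bands are partially saturated, so forcing scales with the logarithm of the concentration ratio.
CO₂: 5.78 × ln(692/424) = 5.78 × ln(1.63208) = 5.78 × 0.48986 = 2.8314 W/m².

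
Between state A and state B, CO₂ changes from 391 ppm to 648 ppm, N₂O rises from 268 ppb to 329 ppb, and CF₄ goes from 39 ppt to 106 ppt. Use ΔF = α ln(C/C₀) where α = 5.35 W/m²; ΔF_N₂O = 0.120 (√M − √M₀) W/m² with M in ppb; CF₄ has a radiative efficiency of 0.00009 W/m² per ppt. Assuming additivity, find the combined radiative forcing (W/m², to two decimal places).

CO₂: 5.35 × ln(648/391) = 5.35 × ln(1.65729) = 5.35 × 0.50518 = 2.7027 W/m².
N₂O: 0.120 × (√329 − √268) = 0.120 × (18.1384 − 16.3707) = 0.120 × 1.7677 = 0.2121 W/m².
CF₄: ΔF = 0.00009 × (106 − 39) = 0.00009 × 67 = 0.0060 W/m².
Total ΔF = 2.7027 + 0.2121 + 0.0060 = 2.9208 W/m².

ΔF = 2.92 W/m²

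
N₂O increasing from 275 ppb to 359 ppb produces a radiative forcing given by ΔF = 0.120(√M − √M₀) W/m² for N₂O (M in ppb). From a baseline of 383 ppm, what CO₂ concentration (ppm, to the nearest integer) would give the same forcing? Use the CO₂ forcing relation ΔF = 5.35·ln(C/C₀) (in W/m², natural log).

C ≈ 404 ppm

N₂O forcing: 0.120 × (√359 − √275) = 0.120 × (18.9473 − 16.5831) = 0.120 × 2.3642 = 0.28370 W/m².
Set 5.35 ln(C/383) = 0.28370: ln(C/383) = 0.28370/5.35 = 0.05303, so C = 383 × e^0.05303 = 383 × 1.05446 = 403.86 ppm.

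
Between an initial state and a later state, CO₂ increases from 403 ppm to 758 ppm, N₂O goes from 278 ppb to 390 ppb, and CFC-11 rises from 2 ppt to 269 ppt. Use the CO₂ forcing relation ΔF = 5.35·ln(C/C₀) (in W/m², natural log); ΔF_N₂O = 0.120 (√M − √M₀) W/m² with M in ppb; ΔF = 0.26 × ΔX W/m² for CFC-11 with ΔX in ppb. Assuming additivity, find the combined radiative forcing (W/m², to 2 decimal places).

CO₂: 5.35 × ln(758/403) = 5.35 × ln(1.88089) = 5.35 × 0.63175 = 3.3799 W/m².
N₂O: 0.120 × (√390 − √278) = 0.120 × (19.7484 − 16.6733) = 0.120 × 3.0751 = 0.3690 W/m².
CFC-11: Δ = 269 − 2 = 267 ppt = 0.267 ppb; ΔF = 0.26 × 0.267 = 0.0694 W/m².
Total ΔF = 3.3799 + 0.3690 + 0.0694 = 3.8183 W/m².

ΔF = 3.82 W/m²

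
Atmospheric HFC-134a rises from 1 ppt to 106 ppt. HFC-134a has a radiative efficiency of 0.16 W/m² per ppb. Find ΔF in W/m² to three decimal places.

ΔF = 0.017 W/m²

HFC-134a: Δ = 106 − 1 = 105 ppt = 0.105 ppb; ΔF = 0.16 × 0.105 = 0.0168 W/m².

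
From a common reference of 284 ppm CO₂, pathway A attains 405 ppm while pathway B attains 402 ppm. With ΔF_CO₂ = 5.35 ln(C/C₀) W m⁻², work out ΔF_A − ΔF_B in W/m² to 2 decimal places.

ΔF_A − ΔF_B = 0.04 W/m²

ΔF_A = 5.35 ln(405/284) = 5.35 × 0.35491 = 1.8988 W/m².
ΔF_B = 5.35 ln(402/284) = 5.35 × 0.34748 = 1.8590 W/m².
Difference: 1.8988 − 1.8590 = 0.0398 W/m².
(Equivalently, ΔF_A − ΔF_B = 5.35 ln(405/402) = 5.35 × 0.00743 = 0.0398 W/m².)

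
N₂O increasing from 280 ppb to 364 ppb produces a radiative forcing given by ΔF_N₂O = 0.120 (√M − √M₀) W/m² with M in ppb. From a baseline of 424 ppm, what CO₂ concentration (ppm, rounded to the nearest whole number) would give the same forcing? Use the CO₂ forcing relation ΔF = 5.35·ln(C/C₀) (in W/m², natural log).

C ≈ 447 ppm

N₂O forcing: 0.120 × (√364 − √280) = 0.120 × (19.0788 − 16.7332) = 0.120 × 2.3456 = 0.28147 W/m².
Set 5.35 ln(C/424) = 0.28147: ln(C/424) = 0.28147/5.35 = 0.05261, so C = 424 × e^0.05261 = 424 × 1.05402 = 446.90 ppm.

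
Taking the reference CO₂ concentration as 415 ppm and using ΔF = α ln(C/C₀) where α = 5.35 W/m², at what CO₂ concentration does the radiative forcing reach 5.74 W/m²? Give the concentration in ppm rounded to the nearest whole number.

Set 5.35 ln(C/415) = 5.74, so ln(C/415) = 5.74/5.35 = 1.07290.
Then C/415 = e^1.07290 = 2.92385, giving C = 415 × 2.92385 = 1213.40 ppm.

C ≈ 1213 ppm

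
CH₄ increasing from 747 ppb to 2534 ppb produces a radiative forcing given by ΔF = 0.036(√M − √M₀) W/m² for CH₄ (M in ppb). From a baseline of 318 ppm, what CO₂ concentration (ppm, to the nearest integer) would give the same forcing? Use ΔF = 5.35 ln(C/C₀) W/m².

CH₄ forcing: 0.036 × (√2534 − √747) = 0.036 × (50.3389 − 27.3313) = 0.036 × 23.0076 = 0.82827 W/m².
Set 5.35 ln(C/318) = 0.82827: ln(C/318) = 0.82827/5.35 = 0.15482, so C = 318 × e^0.15482 = 318 × 1.16745 = 371.25 ppm.

C ≈ 371 ppm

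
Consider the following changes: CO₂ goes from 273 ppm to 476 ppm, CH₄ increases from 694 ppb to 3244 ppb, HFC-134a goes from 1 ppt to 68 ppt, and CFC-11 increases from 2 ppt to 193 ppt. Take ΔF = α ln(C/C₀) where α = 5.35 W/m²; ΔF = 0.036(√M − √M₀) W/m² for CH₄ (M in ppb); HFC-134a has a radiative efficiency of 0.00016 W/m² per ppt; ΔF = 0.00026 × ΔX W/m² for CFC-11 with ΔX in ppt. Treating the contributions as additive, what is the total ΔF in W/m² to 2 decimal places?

ΔF = 4.14 W/m²

CO₂: 5.35 × ln(476/273) = 5.35 × ln(1.74359) = 5.35 × 0.55595 = 2.9743 W/m².
CH₄: 0.036 × (√3244 − √694) = 0.036 × (56.9561 − 26.3439) = 0.036 × 30.6122 = 1.1020 W/m².
HFC-134a: ΔF = 0.00016 × (68 − 1) = 0.00016 × 67 = 0.0107 W/m².
CFC-11: ΔF = 0.00026 × (193 − 2) = 0.00026 × 191 = 0.0497 W/m².
Total ΔF = 2.9743 + 1.1020 + 0.0107 + 0.0497 = 4.1367 W/m².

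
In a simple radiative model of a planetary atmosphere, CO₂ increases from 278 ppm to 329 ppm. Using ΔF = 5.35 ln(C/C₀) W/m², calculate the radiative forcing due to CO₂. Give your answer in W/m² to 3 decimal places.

ΔF = 0.901 W/m²

CO₂: 5.35 × ln(329/278) = 5.35 × ln(1.18345) = 5.35 × 0.16843 = 0.9011 W/m².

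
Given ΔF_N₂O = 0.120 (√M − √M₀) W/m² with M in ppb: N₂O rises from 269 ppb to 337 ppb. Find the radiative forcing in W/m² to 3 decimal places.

N₂O: 0.120 × (√337 − √269) = 0.120 × (18.3576 − 16.4012) = 0.120 × 1.9564 = 0.2348 W/m².

ΔF = 0.235 W/m²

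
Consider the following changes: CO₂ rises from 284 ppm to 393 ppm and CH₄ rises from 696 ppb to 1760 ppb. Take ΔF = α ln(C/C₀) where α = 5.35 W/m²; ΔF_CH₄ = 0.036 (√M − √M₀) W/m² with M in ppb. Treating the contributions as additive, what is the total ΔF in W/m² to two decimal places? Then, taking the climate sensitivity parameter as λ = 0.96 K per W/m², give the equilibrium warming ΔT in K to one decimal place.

CO₂: 5.35 × ln(393/284) = 5.35 × ln(1.38380) = 5.35 × 0.32483 = 1.7378 W/m².
CH₄: 0.036 × (√1760 − √696) = 0.036 × (41.9524 − 26.3818) = 0.036 × 15.5706 = 0.5605 W/m².
Total ΔF = 1.7378 + 0.5605 = 2.2983 W/m².
ΔT = λ ΔF = 0.96 × 2.30 = 2.2080 K.

ΔF = 2.30 W/m²; ΔT = 2.2 K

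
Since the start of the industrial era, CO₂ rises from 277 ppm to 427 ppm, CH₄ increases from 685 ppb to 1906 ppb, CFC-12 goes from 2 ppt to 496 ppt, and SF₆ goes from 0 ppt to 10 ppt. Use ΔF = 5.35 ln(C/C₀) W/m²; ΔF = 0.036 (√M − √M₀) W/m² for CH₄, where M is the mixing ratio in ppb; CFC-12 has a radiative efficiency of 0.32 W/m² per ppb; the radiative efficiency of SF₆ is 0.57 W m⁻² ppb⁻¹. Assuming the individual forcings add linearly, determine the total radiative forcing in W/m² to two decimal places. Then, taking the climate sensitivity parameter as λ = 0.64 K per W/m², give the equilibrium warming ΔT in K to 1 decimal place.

CO₂: 5.35 × ln(427/277) = 5.35 × ln(1.54152) = 5.35 × 0.43277 = 2.3153 W/m².
CH₄: 0.036 × (√1906 − √685) = 0.036 × (43.6578 − 26.1725) = 0.036 × 17.4853 = 0.6295 W/m².
CFC-12: Δ = 496 − 2 = 494 ppt = 0.494 ppb; ΔF = 0.32 × 0.494 = 0.1581 W/m².
SF₆: Δ = 10 − 0 = 10 ppt = 0.010 ppb; ΔF = 0.57 × 0.010 = 0.0057 W/m².
Total ΔF = 2.3153 + 0.6295 + 0.1581 + 0.0057 = 3.1086 W/m².
ΔT = λ ΔF = 0.64 × 3.11 = 1.9904 K.

ΔF = 3.11 W/m²; ΔT = 2.0 K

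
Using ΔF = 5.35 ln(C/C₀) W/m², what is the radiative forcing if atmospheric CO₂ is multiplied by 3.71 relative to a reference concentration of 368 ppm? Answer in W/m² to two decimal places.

ΔF = 7.01 W/m²

ΔF = 5.35 × ln(3.71) = 5.35 × 1.31103 = 7.0140 W/m².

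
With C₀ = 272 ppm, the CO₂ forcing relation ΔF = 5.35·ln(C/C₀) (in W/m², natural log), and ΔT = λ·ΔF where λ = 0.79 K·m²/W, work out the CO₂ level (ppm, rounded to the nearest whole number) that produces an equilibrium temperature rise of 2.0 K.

Required forcing: ΔF = ΔT/λ = 2.0/0.79 = 2.5316 W/m².
Then ln(C/272) = ΔF/5.35 = 2.5316/5.35 = 0.47320.
So C = 272 × e^0.47320 = 272 × 1.60512 = 436.59 ppm.

C ≈ 437 ppm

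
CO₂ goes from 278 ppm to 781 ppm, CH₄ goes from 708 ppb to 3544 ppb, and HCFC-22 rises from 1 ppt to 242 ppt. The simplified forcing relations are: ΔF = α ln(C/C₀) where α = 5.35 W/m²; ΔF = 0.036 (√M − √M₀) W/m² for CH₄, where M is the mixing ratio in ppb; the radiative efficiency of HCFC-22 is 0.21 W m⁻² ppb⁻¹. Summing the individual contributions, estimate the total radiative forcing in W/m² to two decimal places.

CO₂: 5.35 × ln(781/278) = 5.35 × ln(2.80935) = 5.35 × 1.03295 = 5.5263 W/m².
CH₄: 0.036 × (√3544 − √708) = 0.036 × (59.5315 − 26.6083) = 0.036 × 32.9232 = 1.1852 W/m².
HCFC-22: Δ = 242 − 1 = 241 ppt = 0.241 ppb; ΔF = 0.21 × 0.241 = 0.0506 W/m².
Total ΔF = 5.5263 + 1.1852 + 0.0506 = 6.7621 W/m².

ΔF = 6.76 W/m²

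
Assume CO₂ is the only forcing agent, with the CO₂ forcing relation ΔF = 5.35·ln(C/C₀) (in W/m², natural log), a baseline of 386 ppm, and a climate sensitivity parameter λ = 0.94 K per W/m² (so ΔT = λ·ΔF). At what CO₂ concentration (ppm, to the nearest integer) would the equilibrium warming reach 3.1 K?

C ≈ 715 ppm

Required forcing: ΔF = ΔT/λ = 3.1/0.94 = 3.2979 W/m².
Then ln(C/386) = ΔF/5.35 = 3.2979/5.35 = 0.61643.
So C = 386 × e^0.61643 = 386 × 1.85230 = 714.99 ppm.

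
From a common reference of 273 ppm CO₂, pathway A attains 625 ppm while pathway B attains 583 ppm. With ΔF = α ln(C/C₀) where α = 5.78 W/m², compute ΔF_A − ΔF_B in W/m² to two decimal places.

ΔF_A = 5.78 ln(625/273) = 5.78 × 0.82828 = 4.7875 W/m².
ΔF_B = 5.78 ln(583/273) = 5.78 × 0.75872 = 4.3854 W/m².
Difference: 4.7875 − 4.3854 = 0.4021 W/m².
(Equivalently, ΔF_A − ΔF_B = 5.78 ln(625/583) = 5.78 × 0.06956 = 0.4021 W/m².)

ΔF_A − ΔF_B = 0.40 W/m²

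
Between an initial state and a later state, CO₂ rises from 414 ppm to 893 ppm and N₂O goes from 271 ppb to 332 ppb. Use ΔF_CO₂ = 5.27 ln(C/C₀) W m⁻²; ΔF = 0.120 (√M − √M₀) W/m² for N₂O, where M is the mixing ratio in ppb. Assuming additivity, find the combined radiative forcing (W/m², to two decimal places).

ΔF = 4.26 W/m²

CO₂: 5.27 × ln(893/414) = 5.27 × ln(2.15700) = 5.27 × 0.76872 = 4.0512 W/m².
N₂O: 0.120 × (√332 − √271) = 0.120 × (18.2209 − 16.4621) = 0.120 × 1.7588 = 0.2111 W/m².
Total ΔF = 4.0512 + 0.2111 = 4.2623 W/m².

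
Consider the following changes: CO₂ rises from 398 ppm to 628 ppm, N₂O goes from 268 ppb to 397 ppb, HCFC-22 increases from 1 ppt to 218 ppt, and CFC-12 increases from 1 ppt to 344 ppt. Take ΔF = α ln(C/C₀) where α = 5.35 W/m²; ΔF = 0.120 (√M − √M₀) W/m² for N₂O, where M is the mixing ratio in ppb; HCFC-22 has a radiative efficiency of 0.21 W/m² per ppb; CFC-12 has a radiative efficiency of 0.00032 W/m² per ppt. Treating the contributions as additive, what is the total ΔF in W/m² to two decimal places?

ΔF = 3.02 W/m²

CO₂: 5.35 × ln(628/398) = 5.35 × ln(1.57789) = 5.35 × 0.45609 = 2.4401 W/m².
N₂O: 0.120 × (√397 − √268) = 0.120 × (19.9249 − 16.3707) = 0.120 × 3.5542 = 0.4265 W/m².
HCFC-22: Δ = 218 − 1 = 217 ppt = 0.217 ppb; ΔF = 0.21 × 0.217 = 0.0456 W/m².
CFC-12: ΔF = 0.00032 × (344 − 1) = 0.00032 × 343 = 0.1098 W/m².
Total ΔF = 2.4401 + 0.4265 + 0.0456 + 0.1098 = 3.0220 W/m².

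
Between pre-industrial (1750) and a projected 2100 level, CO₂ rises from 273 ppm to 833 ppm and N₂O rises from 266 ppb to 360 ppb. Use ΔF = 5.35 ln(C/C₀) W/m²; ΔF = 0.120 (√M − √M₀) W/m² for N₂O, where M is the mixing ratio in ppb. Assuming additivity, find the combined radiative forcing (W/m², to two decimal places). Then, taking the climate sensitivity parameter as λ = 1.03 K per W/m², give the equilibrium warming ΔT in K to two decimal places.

ΔF = 6.29 W/m²; ΔT = 6.48 K

CO₂: 5.35 × ln(833/273) = 5.35 × ln(3.05128) = 5.35 × 1.11556 = 5.9682 W/m².
N₂O: 0.120 × (√360 − √266) = 0.120 × (18.9737 − 16.3095) = 0.120 × 2.6642 = 0.3197 W/m².
Total ΔF = 5.9682 + 0.3197 = 6.2879 W/m².
ΔT = λ ΔF = 1.03 × 6.29 = 6.4787 K.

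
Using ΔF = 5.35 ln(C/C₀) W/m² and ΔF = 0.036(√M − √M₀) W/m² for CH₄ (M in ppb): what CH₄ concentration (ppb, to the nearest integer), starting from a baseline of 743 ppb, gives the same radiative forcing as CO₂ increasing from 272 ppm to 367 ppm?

CO₂ forcing: 5.35 × ln(367/272) = 5.35 × 0.299560 = 1.60265 W/m².
Set 0.036(√M − √743) = 1.60265: √M = 1.60265/0.036 + √743 = 44.5181 + 27.2580 = 71.7761.
M = (71.7761)² = 5151.81 ppb.

M ≈ 5152 ppb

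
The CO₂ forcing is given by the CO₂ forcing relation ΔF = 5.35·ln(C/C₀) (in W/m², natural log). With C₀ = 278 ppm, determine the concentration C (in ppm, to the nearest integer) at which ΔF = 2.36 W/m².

Set 5.35 ln(C/278) = 2.36, so ln(C/278) = 2.36/5.35 = 0.44112.
Then C/278 = e^0.44112 = 1.55445, giving C = 278 × 1.55445 = 432.14 ppm.

C ≈ 432 ppm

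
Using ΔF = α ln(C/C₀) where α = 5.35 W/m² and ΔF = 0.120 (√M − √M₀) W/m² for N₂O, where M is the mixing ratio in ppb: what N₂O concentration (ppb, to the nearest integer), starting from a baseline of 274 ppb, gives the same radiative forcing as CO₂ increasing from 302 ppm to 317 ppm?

M ≈ 350 ppb

CO₂ forcing: 5.35 × ln(317/302) = 5.35 × 0.048475 = 0.25934 W/m².
Set 0.120(√M − √274) = 0.25934: √M = 0.25934/0.120 + √274 = 2.1612 + 16.5529 = 18.7141.
M = (18.7141)² = 350.22 ppb.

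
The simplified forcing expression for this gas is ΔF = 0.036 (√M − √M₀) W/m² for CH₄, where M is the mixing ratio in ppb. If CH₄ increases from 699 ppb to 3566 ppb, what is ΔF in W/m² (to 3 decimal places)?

ΔF = 1.198 W/m²

CH₄: 0.036 × (√3566 − √699) = 0.036 × (59.7160 − 26.4386) = 0.036 × 33.2774 = 1.1980 W/m².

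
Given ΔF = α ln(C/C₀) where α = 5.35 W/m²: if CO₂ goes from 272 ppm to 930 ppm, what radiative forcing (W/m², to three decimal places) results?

ΔF = 6.577 W/m²

CO₂: 5.35 × ln(930/272) = 5.35 × ln(3.41912) = 5.35 × 1.22938 = 6.5772 W/m².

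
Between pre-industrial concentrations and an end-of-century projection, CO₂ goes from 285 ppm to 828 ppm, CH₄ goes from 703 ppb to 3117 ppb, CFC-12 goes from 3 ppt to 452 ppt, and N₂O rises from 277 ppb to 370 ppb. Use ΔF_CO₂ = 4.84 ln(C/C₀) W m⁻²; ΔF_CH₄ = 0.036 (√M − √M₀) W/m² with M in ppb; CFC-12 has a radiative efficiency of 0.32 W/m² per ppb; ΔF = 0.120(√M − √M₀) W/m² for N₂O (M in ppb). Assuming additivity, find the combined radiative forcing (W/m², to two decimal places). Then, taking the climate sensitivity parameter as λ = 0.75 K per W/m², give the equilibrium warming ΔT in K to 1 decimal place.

ΔF = 6.67 W/m²; ΔT = 5.0 K

CO₂: 4.84 × ln(828/285) = 4.84 × ln(2.90526) = 4.84 × 1.06652 = 5.1620 W/m².
CH₄: 0.036 × (√3117 − √703) = 0.036 × (55.8301 − 26.5141) = 0.036 × 29.3160 = 1.0554 W/m².
CFC-12: Δ = 452 − 3 = 449 ppt = 0.449 ppb; ΔF = 0.32 × 0.449 = 0.1437 W/m².
N₂O: 0.120 × (√370 − √277) = 0.120 × (19.2354 − 16.6433) = 0.120 × 2.5921 = 0.3111 W/m².
Total ΔF = 5.1620 + 1.0554 + 0.1437 + 0.3111 = 6.6722 W/m².
ΔT = λ ΔF = 0.75 × 6.67 = 5.0025 K.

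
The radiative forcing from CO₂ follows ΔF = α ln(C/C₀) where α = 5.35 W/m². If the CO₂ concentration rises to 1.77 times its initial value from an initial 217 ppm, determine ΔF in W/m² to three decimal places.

ΔF = 5.35 × ln(1.77) = 5.35 × 0.57098 = 3.0547 W/m².

ΔF = 3.055 W/m²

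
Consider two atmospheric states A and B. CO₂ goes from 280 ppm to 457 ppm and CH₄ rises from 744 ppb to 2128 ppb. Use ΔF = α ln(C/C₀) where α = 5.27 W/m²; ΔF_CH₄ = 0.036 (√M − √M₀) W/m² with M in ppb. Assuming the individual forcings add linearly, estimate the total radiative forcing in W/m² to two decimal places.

CO₂: 5.27 × ln(457/280) = 5.27 × ln(1.63214) = 5.27 × 0.48989 = 2.5817 W/m².
CH₄: 0.036 × (√2128 − √744) = 0.036 × (46.1303 − 27.2764) = 0.036 × 18.8539 = 0.6787 W/m².
Total ΔF = 2.5817 + 0.6787 = 3.2604 W/m².

ΔF = 3.26 W/m²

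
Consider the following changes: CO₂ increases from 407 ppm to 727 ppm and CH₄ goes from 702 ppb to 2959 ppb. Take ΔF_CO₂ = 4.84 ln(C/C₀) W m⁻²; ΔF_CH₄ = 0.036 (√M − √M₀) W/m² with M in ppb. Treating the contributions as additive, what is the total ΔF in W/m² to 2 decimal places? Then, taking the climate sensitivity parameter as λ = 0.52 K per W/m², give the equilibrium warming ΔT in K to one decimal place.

CO₂: 4.84 × ln(727/407) = 4.84 × ln(1.78624) = 4.84 × 0.58011 = 2.8077 W/m².
CH₄: 0.036 × (√2959 − √702) = 0.036 × (54.3967 − 26.4953) = 0.036 × 27.9014 = 1.0045 W/m².
Total ΔF = 2.8077 + 1.0045 = 3.8122 W/m².
ΔT = λ ΔF = 0.52 × 3.81 = 1.9812 K.

ΔF = 3.81 W/m²; ΔT = 2.0 K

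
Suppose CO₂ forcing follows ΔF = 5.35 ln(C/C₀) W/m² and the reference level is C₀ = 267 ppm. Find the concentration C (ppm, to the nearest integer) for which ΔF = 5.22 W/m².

Set 5.35 ln(C/267) = 5.22, so ln(C/267) = 5.22/5.35 = 0.97570.
Then C/267 = e^0.97570 = 2.65302, giving C = 267 × 2.65302 = 708.36 ppm.

C ≈ 708 ppm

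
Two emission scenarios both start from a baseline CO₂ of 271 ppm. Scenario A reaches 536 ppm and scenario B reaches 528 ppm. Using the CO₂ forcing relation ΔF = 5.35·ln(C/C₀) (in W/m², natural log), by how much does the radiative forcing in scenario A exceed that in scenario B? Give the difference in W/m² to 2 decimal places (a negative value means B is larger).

ΔF_A = 5.35 ln(536/271) = 5.35 × 0.68202 = 3.6488 W/m².
ΔF_B = 5.35 ln(528/271) = 5.35 × 0.66698 = 3.5683 W/m².
Difference: 3.6488 − 3.5683 = 0.0805 W/m².

ΔF_A − ΔF_B = 0.08 W/m²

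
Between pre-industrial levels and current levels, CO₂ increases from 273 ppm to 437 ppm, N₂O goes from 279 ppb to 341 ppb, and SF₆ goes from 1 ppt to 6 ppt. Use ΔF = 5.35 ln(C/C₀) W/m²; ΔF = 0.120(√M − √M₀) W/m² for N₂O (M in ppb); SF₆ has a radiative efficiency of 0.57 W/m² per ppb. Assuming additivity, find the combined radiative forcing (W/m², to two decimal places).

ΔF = 2.73 W/m²

CO₂: 5.35 × ln(437/273) = 5.35 × ln(1.60073) = 5.35 × 0.47046 = 2.5170 W/m².
N₂O: 0.120 × (√341 − √279) = 0.120 × (18.4662 − 16.7033) = 0.120 × 1.7629 = 0.2115 W/m².
SF₆: Δ = 6 − 1 = 5 ppt = 0.005 ppb; ΔF = 0.57 × 0.005 = 0.0029 W/m².
Total ΔF = 2.5170 + 0.2115 + 0.0029 = 2.7314 W/m².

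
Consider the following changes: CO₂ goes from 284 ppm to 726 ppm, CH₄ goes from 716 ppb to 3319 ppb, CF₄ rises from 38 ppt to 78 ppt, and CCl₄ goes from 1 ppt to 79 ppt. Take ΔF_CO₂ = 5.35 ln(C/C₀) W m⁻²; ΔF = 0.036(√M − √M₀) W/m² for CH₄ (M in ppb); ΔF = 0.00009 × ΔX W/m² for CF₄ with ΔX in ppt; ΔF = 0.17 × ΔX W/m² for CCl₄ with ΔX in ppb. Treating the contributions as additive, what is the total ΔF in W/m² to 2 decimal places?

ΔF = 6.15 W/m²

CO₂: 5.35 × ln(726/284) = 5.35 × ln(2.55634) = 5.35 × 0.93858 = 5.0214 W/m².
CH₄: 0.036 × (√3319 − √716) = 0.036 × (57.6108 − 26.7582) = 0.036 × 30.8526 = 1.1107 W/m².
CF₄: ΔF = 0.00009 × (78 − 38) = 0.00009 × 40 = 0.0036 W/m².
CCl₄: Δ = 79 − 1 = 78 ppt = 0.078 ppb; ΔF = 0.17 × 0.078 = 0.0133 W/m².
Total ΔF = 5.0214 + 1.1107 + 0.0036 + 0.0133 = 6.1490 W/m².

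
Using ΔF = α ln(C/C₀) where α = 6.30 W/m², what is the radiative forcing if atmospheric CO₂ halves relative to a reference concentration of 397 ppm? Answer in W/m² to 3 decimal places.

ΔF = -4.367 W/m²

Because the forcing depends only on the ratio C/C₀, the initial concentration does not enter.
ΔF = 6.30 × ln(0.5) = 6.30 × -0.69315 = -4.3668 W/m².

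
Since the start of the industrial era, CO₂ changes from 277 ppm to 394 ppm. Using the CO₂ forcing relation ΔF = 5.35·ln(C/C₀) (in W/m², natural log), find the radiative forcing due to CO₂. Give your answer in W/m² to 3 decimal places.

ΔF = 1.885 W/m²

CO₂: 5.35 × ln(394/277) = 5.35 × ln(1.42238) = 5.35 × 0.35233 = 1.8850 W/m².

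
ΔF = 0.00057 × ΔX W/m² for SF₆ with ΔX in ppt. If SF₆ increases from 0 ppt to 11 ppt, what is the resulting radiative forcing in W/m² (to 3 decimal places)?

SF₆: ΔF = 0.00057 × (11 − 0) = 0.00057 × 11 = 0.0063 W/m².

ΔF = 0.006 W/m²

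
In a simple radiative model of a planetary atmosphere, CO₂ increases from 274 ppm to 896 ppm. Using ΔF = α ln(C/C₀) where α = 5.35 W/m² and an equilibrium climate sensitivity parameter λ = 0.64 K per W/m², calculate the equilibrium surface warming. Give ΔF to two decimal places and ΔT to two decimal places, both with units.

ΔF = 6.34 W/m²; ΔT = 4.06 K

CO₂: 5.35 × ln(896/274) = 5.35 × ln(3.27007) = 5.35 × 1.18481 = 6.3387 W/m².
ΔT = λ ΔF = 0.64 × 6.34 = 4.0576 K.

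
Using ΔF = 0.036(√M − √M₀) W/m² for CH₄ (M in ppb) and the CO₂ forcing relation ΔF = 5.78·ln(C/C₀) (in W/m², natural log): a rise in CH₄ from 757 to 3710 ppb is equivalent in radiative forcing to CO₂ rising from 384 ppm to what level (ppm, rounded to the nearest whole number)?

C ≈ 473 ppm

CH₄ forcing: 0.036 × (√3710 − √757) = 0.036 × (60.9098 − 27.5136) = 0.036 × 33.3962 = 1.20226 W/m².
Set 5.78 ln(C/384) = 1.20226: ln(C/384) = 1.20226/5.78 = 0.20800, so C = 384 × e^0.20800 = 384 × 1.23121 = 472.78 ppm.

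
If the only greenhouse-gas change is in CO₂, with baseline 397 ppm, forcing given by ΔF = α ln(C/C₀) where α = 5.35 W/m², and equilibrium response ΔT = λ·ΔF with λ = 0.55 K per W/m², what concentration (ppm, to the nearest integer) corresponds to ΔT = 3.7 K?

Required forcing: ΔF = ΔT/λ = 3.7/0.55 = 6.7273 W/m².
Then ln(C/397) = ΔF/5.35 = 6.7273/5.35 = 1.25744.
So C = 397 × e^1.25744 = 397 × 3.51641 = 1396.01 ppm.

C ≈ 1396 ppm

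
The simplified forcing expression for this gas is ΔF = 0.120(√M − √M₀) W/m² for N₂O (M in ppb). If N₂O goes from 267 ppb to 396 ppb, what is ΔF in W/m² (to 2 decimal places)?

ΔF = 0.43 W/m²

N₂O: 0.120 × (√396 − √267) = 0.120 × (19.8997 − 16.3401) = 0.120 × 3.5596 = 0.4272 W/m².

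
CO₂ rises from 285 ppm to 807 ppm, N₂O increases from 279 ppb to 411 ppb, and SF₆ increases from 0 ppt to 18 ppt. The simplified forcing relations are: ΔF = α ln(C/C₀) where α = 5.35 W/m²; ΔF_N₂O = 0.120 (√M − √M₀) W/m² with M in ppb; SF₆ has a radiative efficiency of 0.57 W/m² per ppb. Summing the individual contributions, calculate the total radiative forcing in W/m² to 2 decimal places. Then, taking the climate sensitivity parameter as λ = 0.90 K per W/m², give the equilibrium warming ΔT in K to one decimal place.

ΔF = 6.01 W/m²; ΔT = 5.4 K

CO₂: 5.35 × ln(807/285) = 5.35 × ln(2.83158) = 5.35 × 1.04083 = 5.5684 W/m².
N₂O: 0.120 × (√411 − √279) = 0.120 × (20.2731 − 16.7033) = 0.120 × 3.5698 = 0.4284 W/m².
SF₆: Δ = 18 − 0 = 18 ppt = 0.018 ppb; ΔF = 0.57 × 0.018 = 0.0103 W/m².
Total ΔF = 5.5684 + 0.4284 + 0.0103 = 6.0071 W/m².
ΔT = λ ΔF = 0.90 × 6.01 = 5.4090 K.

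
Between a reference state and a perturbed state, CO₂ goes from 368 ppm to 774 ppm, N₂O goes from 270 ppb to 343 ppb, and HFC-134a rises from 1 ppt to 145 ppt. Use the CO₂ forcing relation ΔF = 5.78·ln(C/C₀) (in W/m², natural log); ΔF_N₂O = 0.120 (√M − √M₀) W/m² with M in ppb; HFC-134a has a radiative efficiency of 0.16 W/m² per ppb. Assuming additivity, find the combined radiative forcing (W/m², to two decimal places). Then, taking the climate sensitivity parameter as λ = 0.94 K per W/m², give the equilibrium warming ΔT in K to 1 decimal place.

ΔF = 4.57 W/m²; ΔT = 4.3 K

CO₂: 5.78 × ln(774/368) = 5.78 × ln(2.10326) = 5.78 × 0.74349 = 4.2974 W/m².
N₂O: 0.120 × (√343 − √270) = 0.120 × (18.5203 − 16.4317) = 0.120 × 2.0886 = 0.2506 W/m².
HFC-134a: Δ = 145 − 1 = 144 ppt = 0.144 ppb; ΔF = 0.16 × 0.144 = 0.0230 W/m².
Total ΔF = 4.2974 + 0.2506 + 0.0230 = 4.5710 W/m².
ΔT = λ ΔF = 0.94 × 4.57 = 4.2958 K.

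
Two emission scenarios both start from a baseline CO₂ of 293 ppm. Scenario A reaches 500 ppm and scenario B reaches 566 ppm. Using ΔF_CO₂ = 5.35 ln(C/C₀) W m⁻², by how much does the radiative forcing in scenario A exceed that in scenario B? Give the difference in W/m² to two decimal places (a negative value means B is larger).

ΔF_A − ΔF_B = -0.66 W/m²

ΔF_A = 5.35 ln(500/293) = 5.35 × 0.53444 = 2.8593 W/m².
ΔF_B = 5.35 ln(566/293) = 5.35 × 0.65842 = 3.5225 W/m².
Difference: 2.8593 − 3.5225 = -0.6632 W/m².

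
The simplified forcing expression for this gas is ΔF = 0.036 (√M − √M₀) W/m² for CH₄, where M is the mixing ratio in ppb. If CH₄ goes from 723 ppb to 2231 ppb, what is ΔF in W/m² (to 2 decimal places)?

ΔF = 0.73 W/m²

CH₄: 0.036 × (√2231 − √723) = 0.036 × (47.2335 − 26.8887) = 0.036 × 20.3448 = 0.7324 W/m².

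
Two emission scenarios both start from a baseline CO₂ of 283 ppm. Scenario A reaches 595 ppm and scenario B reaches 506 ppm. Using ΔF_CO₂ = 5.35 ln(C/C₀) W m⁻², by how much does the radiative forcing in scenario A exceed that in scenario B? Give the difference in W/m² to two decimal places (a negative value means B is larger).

ΔF_A − ΔF_B = 0.87 W/m²

ΔF_A = 5.35 ln(595/283) = 5.35 × 0.74311 = 3.9756 W/m².
ΔF_B = 5.35 ln(506/283) = 5.35 × 0.58109 = 3.1088 W/m².
Difference: 3.9756 − 3.1088 = 0.8668 W/m².
(Equivalently, ΔF_A − ΔF_B = 5.35 ln(595/506) = 5.35 × 0.16202 = 0.8668 W/m².)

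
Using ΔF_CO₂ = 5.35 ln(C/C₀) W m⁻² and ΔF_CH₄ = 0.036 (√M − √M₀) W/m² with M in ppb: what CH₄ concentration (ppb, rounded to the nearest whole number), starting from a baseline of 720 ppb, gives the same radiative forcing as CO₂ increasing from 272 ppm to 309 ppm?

CO₂ forcing: 5.35 × ln(309/272) = 5.35 × 0.127539 = 0.68233 W/m².
Set 0.036(√M − √720) = 0.68233: √M = 0.68233/0.036 + √720 = 18.9536 + 26.8328 = 45.7864.
M = (45.7864)² = 2096.39 ppb.

M ≈ 2096 ppb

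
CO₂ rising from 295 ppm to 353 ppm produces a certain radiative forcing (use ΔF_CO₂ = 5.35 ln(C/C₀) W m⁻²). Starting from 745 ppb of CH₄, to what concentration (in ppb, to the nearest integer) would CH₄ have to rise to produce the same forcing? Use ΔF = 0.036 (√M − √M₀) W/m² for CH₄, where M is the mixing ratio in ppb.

M ≈ 2913 ppb

CO₂ forcing: 5.35 × ln(353/295) = 5.35 × 0.179493 = 0.96029 W/m².
Set 0.036(√M − √745) = 0.96029: √M = 0.96029/0.036 + √745 = 26.6747 + 27.2947 = 53.9694.
M = (53.9694)² = 2912.70 ppb.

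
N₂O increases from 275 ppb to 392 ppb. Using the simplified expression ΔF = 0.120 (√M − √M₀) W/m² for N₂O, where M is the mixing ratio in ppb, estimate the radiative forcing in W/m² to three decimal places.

ΔF = 0.386 W/m²

N₂O: 0.120 × (√392 − √275) = 0.120 × (19.7990 − 16.5831) = 0.120 × 3.2159 = 0.3859 W/m².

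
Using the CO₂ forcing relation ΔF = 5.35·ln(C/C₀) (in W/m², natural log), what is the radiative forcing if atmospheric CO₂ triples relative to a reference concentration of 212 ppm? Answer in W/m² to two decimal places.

Because the forcing depends only on the ratio C/C₀, the initial concentration does not enter.
ΔF = 5.35 × ln(3) = 5.35 × 1.09861 = 5.8776 W/m².

ΔF = 5.88 W/m²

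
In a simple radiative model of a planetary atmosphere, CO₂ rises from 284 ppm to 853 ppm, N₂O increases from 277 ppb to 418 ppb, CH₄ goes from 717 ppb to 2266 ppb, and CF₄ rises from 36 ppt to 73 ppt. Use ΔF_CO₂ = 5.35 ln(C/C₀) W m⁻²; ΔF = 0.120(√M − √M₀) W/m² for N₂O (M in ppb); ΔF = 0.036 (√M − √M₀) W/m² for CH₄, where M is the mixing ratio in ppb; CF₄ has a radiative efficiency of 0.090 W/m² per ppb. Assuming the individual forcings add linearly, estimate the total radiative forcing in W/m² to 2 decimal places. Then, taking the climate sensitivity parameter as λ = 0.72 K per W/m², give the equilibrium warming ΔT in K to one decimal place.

ΔF = 7.09 W/m²; ΔT = 5.1 K

CO₂: 5.35 × ln(853/284) = 5.35 × ln(3.00352) = 5.35 × 1.09978 = 5.8838 W/m².
N₂O: 0.120 × (√418 − √277) = 0.120 × (20.4450 − 16.6433) = 0.120 × 3.8017 = 0.4562 W/m².
CH₄: 0.036 × (√2266 − √717) = 0.036 × (47.6025 − 26.7769) = 0.036 × 20.8256 = 0.7497 W/m².
CF₄: Δ = 73 − 36 = 37 ppt = 0.037 ppb; ΔF = 0.090 × 0.037 = 0.0033 W/m².
Total ΔF = 5.8838 + 0.4562 + 0.7497 + 0.0033 = 7.0930 W/m².
ΔT = λ ΔF = 0.72 × 7.09 = 5.1048 K.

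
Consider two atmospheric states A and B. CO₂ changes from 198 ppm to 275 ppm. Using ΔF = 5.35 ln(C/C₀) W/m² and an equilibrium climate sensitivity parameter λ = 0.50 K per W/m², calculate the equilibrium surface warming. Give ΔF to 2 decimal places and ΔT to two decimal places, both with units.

CO₂: 5.35 × ln(275/198) = 5.35 × ln(1.38889) = 5.35 × 0.32850 = 1.7575 W/m².
ΔT = λ ΔF = 0.50 × 1.76 = 0.8800 K.

ΔF = 1.76 W/m²; ΔT = 0.88 K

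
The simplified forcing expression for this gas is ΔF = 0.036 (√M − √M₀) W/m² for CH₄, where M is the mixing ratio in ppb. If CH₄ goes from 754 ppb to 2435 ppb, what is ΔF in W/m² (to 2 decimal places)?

CH₄: 0.036 × (√2435 − √754) = 0.036 × (49.3457 − 27.4591) = 0.036 × 21.8866 = 0.7879 W/m².

ΔF = 0.79 W/m²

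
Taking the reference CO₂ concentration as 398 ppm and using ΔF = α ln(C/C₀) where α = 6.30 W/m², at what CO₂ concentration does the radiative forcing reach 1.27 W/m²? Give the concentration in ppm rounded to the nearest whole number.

C ≈ 487 ppm

Set 6.30 ln(C/398) = 1.27, so ln(C/398) = 1.27/6.30 = 0.20159.
Then C/398 = e^0.20159 = 1.22335, giving C = 398 × 1.22335 = 486.89 ppm.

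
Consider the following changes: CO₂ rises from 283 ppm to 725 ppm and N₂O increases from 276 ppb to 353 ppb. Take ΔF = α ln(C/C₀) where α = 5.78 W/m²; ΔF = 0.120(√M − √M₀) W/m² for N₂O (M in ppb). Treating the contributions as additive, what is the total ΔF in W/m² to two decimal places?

CO₂: 5.78 × ln(725/283) = 5.78 × ln(2.56184) = 5.78 × 0.94073 = 5.4374 W/m².
N₂O: 0.120 × (√353 − √276) = 0.120 × (18.7883 − 16.6132) = 0.120 × 2.1751 = 0.2610 W/m².
Total ΔF = 5.4374 + 0.2610 = 5.6984 W/m².

ΔF = 5.70 W/m²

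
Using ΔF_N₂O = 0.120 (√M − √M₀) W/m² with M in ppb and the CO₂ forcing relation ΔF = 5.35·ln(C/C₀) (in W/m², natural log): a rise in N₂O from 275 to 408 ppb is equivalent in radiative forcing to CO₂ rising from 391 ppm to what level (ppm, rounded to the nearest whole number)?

C ≈ 424 ppm

N₂O forcing: 0.120 × (√408 − √275) = 0.120 × (20.1990 − 16.5831) = 0.120 × 3.6159 = 0.43391 W/m².
Set 5.35 ln(C/391) = 0.43391: ln(C/391) = 0.43391/5.35 = 0.08110, so C = 391 × e^0.08110 = 391 × 1.08448 = 424.03 ppm.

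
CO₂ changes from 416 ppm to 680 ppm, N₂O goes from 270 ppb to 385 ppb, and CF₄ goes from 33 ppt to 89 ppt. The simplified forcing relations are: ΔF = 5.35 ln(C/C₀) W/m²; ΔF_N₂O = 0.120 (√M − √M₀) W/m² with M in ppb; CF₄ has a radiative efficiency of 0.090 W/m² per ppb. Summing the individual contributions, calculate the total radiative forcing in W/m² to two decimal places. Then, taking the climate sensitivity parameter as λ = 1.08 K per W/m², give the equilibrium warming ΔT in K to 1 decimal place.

CO₂: 5.35 × ln(680/416) = 5.35 × ln(1.63462) = 5.35 × 0.49141 = 2.6290 W/m².
N₂O: 0.120 × (√385 − √270) = 0.120 × (19.6214 − 16.4317) = 0.120 × 3.1897 = 0.3828 W/m².
CF₄: Δ = 89 − 33 = 56 ppt = 0.056 ppb; ΔF = 0.090 × 0.056 = 0.0050 W/m².
Total ΔF = 2.6290 + 0.3828 + 0.0050 = 3.0168 W/m².
ΔT = λ ΔF = 1.08 × 3.02 = 3.2616 K.

ΔF = 3.02 W/m²; ΔT = 3.3 K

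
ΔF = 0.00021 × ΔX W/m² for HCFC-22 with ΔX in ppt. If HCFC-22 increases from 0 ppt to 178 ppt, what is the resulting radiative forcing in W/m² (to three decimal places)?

HCFC-22: ΔF = 0.00021 × (178 − 0) = 0.00021 × 178 = 0.0374 W/m².

ΔF = 0.037 W/m²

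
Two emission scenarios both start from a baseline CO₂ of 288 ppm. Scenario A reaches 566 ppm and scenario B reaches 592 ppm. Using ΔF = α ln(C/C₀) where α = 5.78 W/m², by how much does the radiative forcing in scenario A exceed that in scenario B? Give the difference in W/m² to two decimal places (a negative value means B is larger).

ΔF_A − ΔF_B = -0.26 W/m²

ΔF_A = 5.78 ln(566/288) = 5.78 × 0.67563 = 3.9051 W/m².
ΔF_B = 5.78 ln(592/288) = 5.78 × 0.72055 = 4.1648 W/m².
Difference: 3.9051 − 4.1648 = -0.2597 W/m².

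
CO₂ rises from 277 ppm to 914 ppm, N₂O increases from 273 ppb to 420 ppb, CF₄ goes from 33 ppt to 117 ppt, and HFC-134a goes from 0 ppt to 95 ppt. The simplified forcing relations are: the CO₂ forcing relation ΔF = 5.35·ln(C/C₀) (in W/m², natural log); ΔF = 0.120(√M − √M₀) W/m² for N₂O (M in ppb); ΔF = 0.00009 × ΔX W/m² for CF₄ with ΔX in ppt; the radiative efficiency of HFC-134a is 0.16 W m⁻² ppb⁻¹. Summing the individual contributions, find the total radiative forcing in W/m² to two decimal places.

ΔF = 6.89 W/m²

CO₂: 5.35 × ln(914/277) = 5.35 × ln(3.29964) = 5.35 × 1.19381 = 6.3869 W/m².
N₂O: 0.120 × (√420 − √273) = 0.120 × (20.4939 − 16.5227) = 0.120 × 3.9712 = 0.4765 W/m².
CF₄: ΔF = 0.00009 × (117 − 33) = 0.00009 × 84 = 0.0076 W/m².
HFC-134a: Δ = 95 − 0 = 95 ppt = 0.095 ppb; ΔF = 0.16 × 0.095 = 0.0152 W/m².
Total ΔF = 6.3869 + 0.4765 + 0.0076 + 0.0152 = 6.8862 W/m².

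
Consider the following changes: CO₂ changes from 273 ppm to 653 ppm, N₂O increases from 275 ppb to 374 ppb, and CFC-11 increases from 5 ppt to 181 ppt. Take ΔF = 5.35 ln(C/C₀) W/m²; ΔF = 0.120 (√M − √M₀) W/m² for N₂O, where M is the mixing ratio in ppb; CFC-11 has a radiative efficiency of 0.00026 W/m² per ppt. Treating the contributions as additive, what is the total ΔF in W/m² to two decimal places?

CO₂: 5.35 × ln(653/273) = 5.35 × ln(2.39194) = 5.35 × 0.87210 = 4.6657 W/m².
N₂O: 0.120 × (√374 − √275) = 0.120 × (19.3391 − 16.5831) = 0.120 × 2.7560 = 0.3307 W/m².
CFC-11: ΔF = 0.00026 × (181 − 5) = 0.00026 × 176 = 0.0458 W/m².
Total ΔF = 4.6657 + 0.3307 + 0.0458 = 5.0422 W/m².

ΔF = 5.04 W/m²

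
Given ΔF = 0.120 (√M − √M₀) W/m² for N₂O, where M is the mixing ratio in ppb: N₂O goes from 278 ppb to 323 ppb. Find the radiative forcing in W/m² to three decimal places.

ΔF = 0.156 W/m²

N₂O: 0.120 × (√323 − √278) = 0.120 × (17.9722 − 16.6733) = 0.120 × 1.2989 = 0.1559 W/m².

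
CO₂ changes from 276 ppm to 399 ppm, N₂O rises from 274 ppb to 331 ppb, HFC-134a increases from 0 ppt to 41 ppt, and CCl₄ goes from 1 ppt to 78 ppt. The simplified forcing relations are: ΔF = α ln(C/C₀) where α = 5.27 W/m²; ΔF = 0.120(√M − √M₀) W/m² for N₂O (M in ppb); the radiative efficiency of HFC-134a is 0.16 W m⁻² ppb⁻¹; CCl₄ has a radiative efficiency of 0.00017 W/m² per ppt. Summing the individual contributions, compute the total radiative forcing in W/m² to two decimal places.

CO₂: 5.27 × ln(399/276) = 5.27 × ln(1.44565) = 5.27 × 0.36856 = 1.9423 W/m².
N₂O: 0.120 × (√331 − √274) = 0.120 × (18.1934 − 16.5529) = 0.120 × 1.6405 = 0.1969 W/m².
HFC-134a: Δ = 41 − 0 = 41 ppt = 0.041 ppb; ΔF = 0.16 × 0.041 = 0.0066 W/m².
CCl₄: ΔF = 0.00017 × (78 − 1) = 0.00017 × 77 = 0.0131 W/m².
Total ΔF = 1.9423 + 0.1969 + 0.0066 + 0.0131 = 2.1589 W/m².

ΔF = 2.16 W/m²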